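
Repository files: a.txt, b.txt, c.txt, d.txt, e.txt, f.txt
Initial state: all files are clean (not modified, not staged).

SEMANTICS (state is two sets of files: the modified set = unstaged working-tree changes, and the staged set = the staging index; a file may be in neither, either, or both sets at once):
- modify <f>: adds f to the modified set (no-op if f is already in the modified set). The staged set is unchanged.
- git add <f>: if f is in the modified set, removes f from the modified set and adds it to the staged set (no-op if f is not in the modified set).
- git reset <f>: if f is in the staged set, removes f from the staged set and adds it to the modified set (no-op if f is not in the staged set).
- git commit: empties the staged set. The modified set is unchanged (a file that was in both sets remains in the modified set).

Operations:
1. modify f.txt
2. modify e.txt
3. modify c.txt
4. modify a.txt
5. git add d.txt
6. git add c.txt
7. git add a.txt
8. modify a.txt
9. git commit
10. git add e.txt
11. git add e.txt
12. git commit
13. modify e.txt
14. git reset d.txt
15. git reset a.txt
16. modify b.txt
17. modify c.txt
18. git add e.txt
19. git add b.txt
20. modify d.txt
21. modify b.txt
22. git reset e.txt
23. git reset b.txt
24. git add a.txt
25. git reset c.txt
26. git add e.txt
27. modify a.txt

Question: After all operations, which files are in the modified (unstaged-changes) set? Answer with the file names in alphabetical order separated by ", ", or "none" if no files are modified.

After op 1 (modify f.txt): modified={f.txt} staged={none}
After op 2 (modify e.txt): modified={e.txt, f.txt} staged={none}
After op 3 (modify c.txt): modified={c.txt, e.txt, f.txt} staged={none}
After op 4 (modify a.txt): modified={a.txt, c.txt, e.txt, f.txt} staged={none}
After op 5 (git add d.txt): modified={a.txt, c.txt, e.txt, f.txt} staged={none}
After op 6 (git add c.txt): modified={a.txt, e.txt, f.txt} staged={c.txt}
After op 7 (git add a.txt): modified={e.txt, f.txt} staged={a.txt, c.txt}
After op 8 (modify a.txt): modified={a.txt, e.txt, f.txt} staged={a.txt, c.txt}
After op 9 (git commit): modified={a.txt, e.txt, f.txt} staged={none}
After op 10 (git add e.txt): modified={a.txt, f.txt} staged={e.txt}
After op 11 (git add e.txt): modified={a.txt, f.txt} staged={e.txt}
After op 12 (git commit): modified={a.txt, f.txt} staged={none}
After op 13 (modify e.txt): modified={a.txt, e.txt, f.txt} staged={none}
After op 14 (git reset d.txt): modified={a.txt, e.txt, f.txt} staged={none}
After op 15 (git reset a.txt): modified={a.txt, e.txt, f.txt} staged={none}
After op 16 (modify b.txt): modified={a.txt, b.txt, e.txt, f.txt} staged={none}
After op 17 (modify c.txt): modified={a.txt, b.txt, c.txt, e.txt, f.txt} staged={none}
After op 18 (git add e.txt): modified={a.txt, b.txt, c.txt, f.txt} staged={e.txt}
After op 19 (git add b.txt): modified={a.txt, c.txt, f.txt} staged={b.txt, e.txt}
After op 20 (modify d.txt): modified={a.txt, c.txt, d.txt, f.txt} staged={b.txt, e.txt}
After op 21 (modify b.txt): modified={a.txt, b.txt, c.txt, d.txt, f.txt} staged={b.txt, e.txt}
After op 22 (git reset e.txt): modified={a.txt, b.txt, c.txt, d.txt, e.txt, f.txt} staged={b.txt}
After op 23 (git reset b.txt): modified={a.txt, b.txt, c.txt, d.txt, e.txt, f.txt} staged={none}
After op 24 (git add a.txt): modified={b.txt, c.txt, d.txt, e.txt, f.txt} staged={a.txt}
After op 25 (git reset c.txt): modified={b.txt, c.txt, d.txt, e.txt, f.txt} staged={a.txt}
After op 26 (git add e.txt): modified={b.txt, c.txt, d.txt, f.txt} staged={a.txt, e.txt}
After op 27 (modify a.txt): modified={a.txt, b.txt, c.txt, d.txt, f.txt} staged={a.txt, e.txt}

Answer: a.txt, b.txt, c.txt, d.txt, f.txt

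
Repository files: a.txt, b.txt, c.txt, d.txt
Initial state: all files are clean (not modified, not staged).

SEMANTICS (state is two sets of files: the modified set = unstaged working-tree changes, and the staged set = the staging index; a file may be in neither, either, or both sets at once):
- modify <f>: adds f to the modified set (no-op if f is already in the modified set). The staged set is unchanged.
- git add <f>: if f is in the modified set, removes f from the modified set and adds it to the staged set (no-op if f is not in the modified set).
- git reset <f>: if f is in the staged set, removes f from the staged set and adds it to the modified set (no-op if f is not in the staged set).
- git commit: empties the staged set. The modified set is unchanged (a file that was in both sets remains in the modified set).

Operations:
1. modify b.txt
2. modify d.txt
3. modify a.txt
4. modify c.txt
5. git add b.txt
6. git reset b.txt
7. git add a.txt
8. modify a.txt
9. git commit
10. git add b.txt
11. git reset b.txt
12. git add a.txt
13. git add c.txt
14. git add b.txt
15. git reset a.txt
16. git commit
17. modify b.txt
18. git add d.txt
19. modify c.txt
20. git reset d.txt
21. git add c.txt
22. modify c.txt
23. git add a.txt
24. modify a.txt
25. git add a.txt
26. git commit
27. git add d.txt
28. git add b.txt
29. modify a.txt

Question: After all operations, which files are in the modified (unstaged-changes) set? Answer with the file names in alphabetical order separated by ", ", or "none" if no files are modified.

After op 1 (modify b.txt): modified={b.txt} staged={none}
After op 2 (modify d.txt): modified={b.txt, d.txt} staged={none}
After op 3 (modify a.txt): modified={a.txt, b.txt, d.txt} staged={none}
After op 4 (modify c.txt): modified={a.txt, b.txt, c.txt, d.txt} staged={none}
After op 5 (git add b.txt): modified={a.txt, c.txt, d.txt} staged={b.txt}
After op 6 (git reset b.txt): modified={a.txt, b.txt, c.txt, d.txt} staged={none}
After op 7 (git add a.txt): modified={b.txt, c.txt, d.txt} staged={a.txt}
After op 8 (modify a.txt): modified={a.txt, b.txt, c.txt, d.txt} staged={a.txt}
After op 9 (git commit): modified={a.txt, b.txt, c.txt, d.txt} staged={none}
After op 10 (git add b.txt): modified={a.txt, c.txt, d.txt} staged={b.txt}
After op 11 (git reset b.txt): modified={a.txt, b.txt, c.txt, d.txt} staged={none}
After op 12 (git add a.txt): modified={b.txt, c.txt, d.txt} staged={a.txt}
After op 13 (git add c.txt): modified={b.txt, d.txt} staged={a.txt, c.txt}
After op 14 (git add b.txt): modified={d.txt} staged={a.txt, b.txt, c.txt}
After op 15 (git reset a.txt): modified={a.txt, d.txt} staged={b.txt, c.txt}
After op 16 (git commit): modified={a.txt, d.txt} staged={none}
After op 17 (modify b.txt): modified={a.txt, b.txt, d.txt} staged={none}
After op 18 (git add d.txt): modified={a.txt, b.txt} staged={d.txt}
After op 19 (modify c.txt): modified={a.txt, b.txt, c.txt} staged={d.txt}
After op 20 (git reset d.txt): modified={a.txt, b.txt, c.txt, d.txt} staged={none}
After op 21 (git add c.txt): modified={a.txt, b.txt, d.txt} staged={c.txt}
After op 22 (modify c.txt): modified={a.txt, b.txt, c.txt, d.txt} staged={c.txt}
After op 23 (git add a.txt): modified={b.txt, c.txt, d.txt} staged={a.txt, c.txt}
After op 24 (modify a.txt): modified={a.txt, b.txt, c.txt, d.txt} staged={a.txt, c.txt}
After op 25 (git add a.txt): modified={b.txt, c.txt, d.txt} staged={a.txt, c.txt}
After op 26 (git commit): modified={b.txt, c.txt, d.txt} staged={none}
After op 27 (git add d.txt): modified={b.txt, c.txt} staged={d.txt}
After op 28 (git add b.txt): modified={c.txt} staged={b.txt, d.txt}
After op 29 (modify a.txt): modified={a.txt, c.txt} staged={b.txt, d.txt}

Answer: a.txt, c.txt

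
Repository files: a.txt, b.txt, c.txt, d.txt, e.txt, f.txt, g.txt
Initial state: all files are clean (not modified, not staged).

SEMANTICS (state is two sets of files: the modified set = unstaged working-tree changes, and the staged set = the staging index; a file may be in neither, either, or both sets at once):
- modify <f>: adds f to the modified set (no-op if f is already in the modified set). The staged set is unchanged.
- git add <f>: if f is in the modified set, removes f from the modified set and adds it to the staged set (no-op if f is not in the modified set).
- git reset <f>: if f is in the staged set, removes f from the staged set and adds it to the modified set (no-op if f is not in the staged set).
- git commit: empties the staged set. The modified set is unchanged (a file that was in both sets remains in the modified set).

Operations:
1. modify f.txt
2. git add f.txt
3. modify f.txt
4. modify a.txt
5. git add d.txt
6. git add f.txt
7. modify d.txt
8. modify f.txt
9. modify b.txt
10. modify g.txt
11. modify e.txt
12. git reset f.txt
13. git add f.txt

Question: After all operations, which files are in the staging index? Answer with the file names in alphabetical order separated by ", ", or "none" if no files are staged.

After op 1 (modify f.txt): modified={f.txt} staged={none}
After op 2 (git add f.txt): modified={none} staged={f.txt}
After op 3 (modify f.txt): modified={f.txt} staged={f.txt}
After op 4 (modify a.txt): modified={a.txt, f.txt} staged={f.txt}
After op 5 (git add d.txt): modified={a.txt, f.txt} staged={f.txt}
After op 6 (git add f.txt): modified={a.txt} staged={f.txt}
After op 7 (modify d.txt): modified={a.txt, d.txt} staged={f.txt}
After op 8 (modify f.txt): modified={a.txt, d.txt, f.txt} staged={f.txt}
After op 9 (modify b.txt): modified={a.txt, b.txt, d.txt, f.txt} staged={f.txt}
After op 10 (modify g.txt): modified={a.txt, b.txt, d.txt, f.txt, g.txt} staged={f.txt}
After op 11 (modify e.txt): modified={a.txt, b.txt, d.txt, e.txt, f.txt, g.txt} staged={f.txt}
After op 12 (git reset f.txt): modified={a.txt, b.txt, d.txt, e.txt, f.txt, g.txt} staged={none}
After op 13 (git add f.txt): modified={a.txt, b.txt, d.txt, e.txt, g.txt} staged={f.txt}

Answer: f.txt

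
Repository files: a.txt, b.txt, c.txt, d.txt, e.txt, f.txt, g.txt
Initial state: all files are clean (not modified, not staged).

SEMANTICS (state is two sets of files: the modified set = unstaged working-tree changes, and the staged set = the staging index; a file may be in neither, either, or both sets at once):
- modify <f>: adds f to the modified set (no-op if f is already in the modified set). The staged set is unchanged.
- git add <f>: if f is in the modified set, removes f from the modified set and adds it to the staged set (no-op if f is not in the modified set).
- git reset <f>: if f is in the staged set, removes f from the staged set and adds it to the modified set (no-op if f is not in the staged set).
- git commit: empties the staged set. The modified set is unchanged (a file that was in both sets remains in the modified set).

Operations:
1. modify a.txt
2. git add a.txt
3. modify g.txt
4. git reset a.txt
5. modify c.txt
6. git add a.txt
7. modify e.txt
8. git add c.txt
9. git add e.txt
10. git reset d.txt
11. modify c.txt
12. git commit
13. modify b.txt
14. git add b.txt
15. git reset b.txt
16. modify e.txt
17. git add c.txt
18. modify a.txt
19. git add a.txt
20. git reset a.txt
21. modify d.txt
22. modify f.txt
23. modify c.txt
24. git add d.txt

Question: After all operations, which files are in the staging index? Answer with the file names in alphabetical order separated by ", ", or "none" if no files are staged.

After op 1 (modify a.txt): modified={a.txt} staged={none}
After op 2 (git add a.txt): modified={none} staged={a.txt}
After op 3 (modify g.txt): modified={g.txt} staged={a.txt}
After op 4 (git reset a.txt): modified={a.txt, g.txt} staged={none}
After op 5 (modify c.txt): modified={a.txt, c.txt, g.txt} staged={none}
After op 6 (git add a.txt): modified={c.txt, g.txt} staged={a.txt}
After op 7 (modify e.txt): modified={c.txt, e.txt, g.txt} staged={a.txt}
After op 8 (git add c.txt): modified={e.txt, g.txt} staged={a.txt, c.txt}
After op 9 (git add e.txt): modified={g.txt} staged={a.txt, c.txt, e.txt}
After op 10 (git reset d.txt): modified={g.txt} staged={a.txt, c.txt, e.txt}
After op 11 (modify c.txt): modified={c.txt, g.txt} staged={a.txt, c.txt, e.txt}
After op 12 (git commit): modified={c.txt, g.txt} staged={none}
After op 13 (modify b.txt): modified={b.txt, c.txt, g.txt} staged={none}
After op 14 (git add b.txt): modified={c.txt, g.txt} staged={b.txt}
After op 15 (git reset b.txt): modified={b.txt, c.txt, g.txt} staged={none}
After op 16 (modify e.txt): modified={b.txt, c.txt, e.txt, g.txt} staged={none}
After op 17 (git add c.txt): modified={b.txt, e.txt, g.txt} staged={c.txt}
After op 18 (modify a.txt): modified={a.txt, b.txt, e.txt, g.txt} staged={c.txt}
After op 19 (git add a.txt): modified={b.txt, e.txt, g.txt} staged={a.txt, c.txt}
After op 20 (git reset a.txt): modified={a.txt, b.txt, e.txt, g.txt} staged={c.txt}
After op 21 (modify d.txt): modified={a.txt, b.txt, d.txt, e.txt, g.txt} staged={c.txt}
After op 22 (modify f.txt): modified={a.txt, b.txt, d.txt, e.txt, f.txt, g.txt} staged={c.txt}
After op 23 (modify c.txt): modified={a.txt, b.txt, c.txt, d.txt, e.txt, f.txt, g.txt} staged={c.txt}
After op 24 (git add d.txt): modified={a.txt, b.txt, c.txt, e.txt, f.txt, g.txt} staged={c.txt, d.txt}

Answer: c.txt, d.txt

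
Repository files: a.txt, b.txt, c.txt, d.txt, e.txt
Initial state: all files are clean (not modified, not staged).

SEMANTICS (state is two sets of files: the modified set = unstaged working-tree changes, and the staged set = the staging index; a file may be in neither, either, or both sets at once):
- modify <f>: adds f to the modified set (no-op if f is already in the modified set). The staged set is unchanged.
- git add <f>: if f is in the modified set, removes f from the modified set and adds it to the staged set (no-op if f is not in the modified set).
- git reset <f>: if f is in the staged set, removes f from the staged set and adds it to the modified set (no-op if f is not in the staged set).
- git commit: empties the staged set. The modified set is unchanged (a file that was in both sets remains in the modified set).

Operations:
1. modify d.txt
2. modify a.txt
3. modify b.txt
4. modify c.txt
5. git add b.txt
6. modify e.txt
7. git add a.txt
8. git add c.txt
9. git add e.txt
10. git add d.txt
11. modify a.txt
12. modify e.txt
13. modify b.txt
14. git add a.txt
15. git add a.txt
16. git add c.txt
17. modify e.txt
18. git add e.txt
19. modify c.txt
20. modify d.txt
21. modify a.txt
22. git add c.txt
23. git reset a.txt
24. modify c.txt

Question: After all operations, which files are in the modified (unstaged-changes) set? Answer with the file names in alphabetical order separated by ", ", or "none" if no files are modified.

After op 1 (modify d.txt): modified={d.txt} staged={none}
After op 2 (modify a.txt): modified={a.txt, d.txt} staged={none}
After op 3 (modify b.txt): modified={a.txt, b.txt, d.txt} staged={none}
After op 4 (modify c.txt): modified={a.txt, b.txt, c.txt, d.txt} staged={none}
After op 5 (git add b.txt): modified={a.txt, c.txt, d.txt} staged={b.txt}
After op 6 (modify e.txt): modified={a.txt, c.txt, d.txt, e.txt} staged={b.txt}
After op 7 (git add a.txt): modified={c.txt, d.txt, e.txt} staged={a.txt, b.txt}
After op 8 (git add c.txt): modified={d.txt, e.txt} staged={a.txt, b.txt, c.txt}
After op 9 (git add e.txt): modified={d.txt} staged={a.txt, b.txt, c.txt, e.txt}
After op 10 (git add d.txt): modified={none} staged={a.txt, b.txt, c.txt, d.txt, e.txt}
After op 11 (modify a.txt): modified={a.txt} staged={a.txt, b.txt, c.txt, d.txt, e.txt}
After op 12 (modify e.txt): modified={a.txt, e.txt} staged={a.txt, b.txt, c.txt, d.txt, e.txt}
After op 13 (modify b.txt): modified={a.txt, b.txt, e.txt} staged={a.txt, b.txt, c.txt, d.txt, e.txt}
After op 14 (git add a.txt): modified={b.txt, e.txt} staged={a.txt, b.txt, c.txt, d.txt, e.txt}
After op 15 (git add a.txt): modified={b.txt, e.txt} staged={a.txt, b.txt, c.txt, d.txt, e.txt}
After op 16 (git add c.txt): modified={b.txt, e.txt} staged={a.txt, b.txt, c.txt, d.txt, e.txt}
After op 17 (modify e.txt): modified={b.txt, e.txt} staged={a.txt, b.txt, c.txt, d.txt, e.txt}
After op 18 (git add e.txt): modified={b.txt} staged={a.txt, b.txt, c.txt, d.txt, e.txt}
After op 19 (modify c.txt): modified={b.txt, c.txt} staged={a.txt, b.txt, c.txt, d.txt, e.txt}
After op 20 (modify d.txt): modified={b.txt, c.txt, d.txt} staged={a.txt, b.txt, c.txt, d.txt, e.txt}
After op 21 (modify a.txt): modified={a.txt, b.txt, c.txt, d.txt} staged={a.txt, b.txt, c.txt, d.txt, e.txt}
After op 22 (git add c.txt): modified={a.txt, b.txt, d.txt} staged={a.txt, b.txt, c.txt, d.txt, e.txt}
After op 23 (git reset a.txt): modified={a.txt, b.txt, d.txt} staged={b.txt, c.txt, d.txt, e.txt}
After op 24 (modify c.txt): modified={a.txt, b.txt, c.txt, d.txt} staged={b.txt, c.txt, d.txt, e.txt}

Answer: a.txt, b.txt, c.txt, d.txt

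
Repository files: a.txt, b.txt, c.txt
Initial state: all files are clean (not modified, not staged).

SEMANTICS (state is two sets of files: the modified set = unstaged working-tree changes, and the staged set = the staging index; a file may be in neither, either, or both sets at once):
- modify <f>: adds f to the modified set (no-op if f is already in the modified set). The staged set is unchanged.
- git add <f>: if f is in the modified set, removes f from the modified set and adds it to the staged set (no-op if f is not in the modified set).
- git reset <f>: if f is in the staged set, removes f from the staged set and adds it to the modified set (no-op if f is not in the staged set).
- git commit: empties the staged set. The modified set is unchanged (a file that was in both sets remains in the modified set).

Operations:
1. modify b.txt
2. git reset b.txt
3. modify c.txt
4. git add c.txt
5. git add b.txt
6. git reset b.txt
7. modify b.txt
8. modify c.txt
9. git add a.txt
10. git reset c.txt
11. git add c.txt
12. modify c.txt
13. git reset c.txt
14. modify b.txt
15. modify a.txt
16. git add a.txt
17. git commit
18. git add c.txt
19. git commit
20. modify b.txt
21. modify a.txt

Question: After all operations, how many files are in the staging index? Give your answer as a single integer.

Answer: 0

Derivation:
After op 1 (modify b.txt): modified={b.txt} staged={none}
After op 2 (git reset b.txt): modified={b.txt} staged={none}
After op 3 (modify c.txt): modified={b.txt, c.txt} staged={none}
After op 4 (git add c.txt): modified={b.txt} staged={c.txt}
After op 5 (git add b.txt): modified={none} staged={b.txt, c.txt}
After op 6 (git reset b.txt): modified={b.txt} staged={c.txt}
After op 7 (modify b.txt): modified={b.txt} staged={c.txt}
After op 8 (modify c.txt): modified={b.txt, c.txt} staged={c.txt}
After op 9 (git add a.txt): modified={b.txt, c.txt} staged={c.txt}
After op 10 (git reset c.txt): modified={b.txt, c.txt} staged={none}
After op 11 (git add c.txt): modified={b.txt} staged={c.txt}
After op 12 (modify c.txt): modified={b.txt, c.txt} staged={c.txt}
After op 13 (git reset c.txt): modified={b.txt, c.txt} staged={none}
After op 14 (modify b.txt): modified={b.txt, c.txt} staged={none}
After op 15 (modify a.txt): modified={a.txt, b.txt, c.txt} staged={none}
After op 16 (git add a.txt): modified={b.txt, c.txt} staged={a.txt}
After op 17 (git commit): modified={b.txt, c.txt} staged={none}
After op 18 (git add c.txt): modified={b.txt} staged={c.txt}
After op 19 (git commit): modified={b.txt} staged={none}
After op 20 (modify b.txt): modified={b.txt} staged={none}
After op 21 (modify a.txt): modified={a.txt, b.txt} staged={none}
Final staged set: {none} -> count=0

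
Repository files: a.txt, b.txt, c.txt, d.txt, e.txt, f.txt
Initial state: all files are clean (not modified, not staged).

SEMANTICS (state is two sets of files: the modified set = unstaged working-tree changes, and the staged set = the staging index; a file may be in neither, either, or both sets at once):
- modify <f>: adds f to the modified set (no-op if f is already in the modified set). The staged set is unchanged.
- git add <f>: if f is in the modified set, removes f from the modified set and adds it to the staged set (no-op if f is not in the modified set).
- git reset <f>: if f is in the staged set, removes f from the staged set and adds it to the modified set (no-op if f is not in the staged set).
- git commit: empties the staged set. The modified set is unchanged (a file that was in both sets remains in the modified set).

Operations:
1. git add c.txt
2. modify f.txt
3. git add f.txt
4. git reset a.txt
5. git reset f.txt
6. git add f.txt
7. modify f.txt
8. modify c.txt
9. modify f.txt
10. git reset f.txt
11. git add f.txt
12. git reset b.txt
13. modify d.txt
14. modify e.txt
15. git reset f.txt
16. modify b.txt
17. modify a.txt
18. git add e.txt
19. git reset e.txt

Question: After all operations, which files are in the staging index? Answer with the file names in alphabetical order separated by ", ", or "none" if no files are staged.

After op 1 (git add c.txt): modified={none} staged={none}
After op 2 (modify f.txt): modified={f.txt} staged={none}
After op 3 (git add f.txt): modified={none} staged={f.txt}
After op 4 (git reset a.txt): modified={none} staged={f.txt}
After op 5 (git reset f.txt): modified={f.txt} staged={none}
After op 6 (git add f.txt): modified={none} staged={f.txt}
After op 7 (modify f.txt): modified={f.txt} staged={f.txt}
After op 8 (modify c.txt): modified={c.txt, f.txt} staged={f.txt}
After op 9 (modify f.txt): modified={c.txt, f.txt} staged={f.txt}
After op 10 (git reset f.txt): modified={c.txt, f.txt} staged={none}
After op 11 (git add f.txt): modified={c.txt} staged={f.txt}
After op 12 (git reset b.txt): modified={c.txt} staged={f.txt}
After op 13 (modify d.txt): modified={c.txt, d.txt} staged={f.txt}
After op 14 (modify e.txt): modified={c.txt, d.txt, e.txt} staged={f.txt}
After op 15 (git reset f.txt): modified={c.txt, d.txt, e.txt, f.txt} staged={none}
After op 16 (modify b.txt): modified={b.txt, c.txt, d.txt, e.txt, f.txt} staged={none}
After op 17 (modify a.txt): modified={a.txt, b.txt, c.txt, d.txt, e.txt, f.txt} staged={none}
After op 18 (git add e.txt): modified={a.txt, b.txt, c.txt, d.txt, f.txt} staged={e.txt}
After op 19 (git reset e.txt): modified={a.txt, b.txt, c.txt, d.txt, e.txt, f.txt} staged={none}

Answer: none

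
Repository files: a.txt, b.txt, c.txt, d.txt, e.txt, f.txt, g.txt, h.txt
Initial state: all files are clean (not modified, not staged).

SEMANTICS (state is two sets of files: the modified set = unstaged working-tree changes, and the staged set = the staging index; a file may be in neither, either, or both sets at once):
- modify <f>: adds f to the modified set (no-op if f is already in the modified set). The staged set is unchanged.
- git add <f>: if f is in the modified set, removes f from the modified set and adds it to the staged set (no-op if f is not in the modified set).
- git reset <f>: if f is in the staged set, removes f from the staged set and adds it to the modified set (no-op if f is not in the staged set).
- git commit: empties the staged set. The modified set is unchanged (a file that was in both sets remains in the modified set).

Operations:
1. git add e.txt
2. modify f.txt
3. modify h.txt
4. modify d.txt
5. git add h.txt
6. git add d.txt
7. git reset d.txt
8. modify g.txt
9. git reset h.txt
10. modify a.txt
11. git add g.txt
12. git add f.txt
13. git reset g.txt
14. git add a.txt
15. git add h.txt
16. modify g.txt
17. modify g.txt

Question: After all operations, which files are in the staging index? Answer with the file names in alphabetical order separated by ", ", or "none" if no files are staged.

After op 1 (git add e.txt): modified={none} staged={none}
After op 2 (modify f.txt): modified={f.txt} staged={none}
After op 3 (modify h.txt): modified={f.txt, h.txt} staged={none}
After op 4 (modify d.txt): modified={d.txt, f.txt, h.txt} staged={none}
After op 5 (git add h.txt): modified={d.txt, f.txt} staged={h.txt}
After op 6 (git add d.txt): modified={f.txt} staged={d.txt, h.txt}
After op 7 (git reset d.txt): modified={d.txt, f.txt} staged={h.txt}
After op 8 (modify g.txt): modified={d.txt, f.txt, g.txt} staged={h.txt}
After op 9 (git reset h.txt): modified={d.txt, f.txt, g.txt, h.txt} staged={none}
After op 10 (modify a.txt): modified={a.txt, d.txt, f.txt, g.txt, h.txt} staged={none}
After op 11 (git add g.txt): modified={a.txt, d.txt, f.txt, h.txt} staged={g.txt}
After op 12 (git add f.txt): modified={a.txt, d.txt, h.txt} staged={f.txt, g.txt}
After op 13 (git reset g.txt): modified={a.txt, d.txt, g.txt, h.txt} staged={f.txt}
After op 14 (git add a.txt): modified={d.txt, g.txt, h.txt} staged={a.txt, f.txt}
After op 15 (git add h.txt): modified={d.txt, g.txt} staged={a.txt, f.txt, h.txt}
After op 16 (modify g.txt): modified={d.txt, g.txt} staged={a.txt, f.txt, h.txt}
After op 17 (modify g.txt): modified={d.txt, g.txt} staged={a.txt, f.txt, h.txt}

Answer: a.txt, f.txt, h.txt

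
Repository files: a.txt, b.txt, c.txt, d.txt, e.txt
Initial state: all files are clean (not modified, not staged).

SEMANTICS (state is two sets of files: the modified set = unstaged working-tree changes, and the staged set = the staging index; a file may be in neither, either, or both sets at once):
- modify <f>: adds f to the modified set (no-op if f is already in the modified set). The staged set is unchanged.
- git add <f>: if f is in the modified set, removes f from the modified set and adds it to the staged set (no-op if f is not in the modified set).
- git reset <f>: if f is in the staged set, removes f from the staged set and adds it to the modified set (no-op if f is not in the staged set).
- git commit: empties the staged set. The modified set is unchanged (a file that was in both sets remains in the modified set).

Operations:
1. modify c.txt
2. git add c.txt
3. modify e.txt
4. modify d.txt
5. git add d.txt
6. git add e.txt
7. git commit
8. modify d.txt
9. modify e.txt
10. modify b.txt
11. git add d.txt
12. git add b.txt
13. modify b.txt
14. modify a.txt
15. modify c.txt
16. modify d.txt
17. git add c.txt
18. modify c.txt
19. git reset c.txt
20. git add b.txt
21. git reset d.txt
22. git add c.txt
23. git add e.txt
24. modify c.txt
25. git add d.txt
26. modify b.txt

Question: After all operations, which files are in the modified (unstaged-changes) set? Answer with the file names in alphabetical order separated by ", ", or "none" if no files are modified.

After op 1 (modify c.txt): modified={c.txt} staged={none}
After op 2 (git add c.txt): modified={none} staged={c.txt}
After op 3 (modify e.txt): modified={e.txt} staged={c.txt}
After op 4 (modify d.txt): modified={d.txt, e.txt} staged={c.txt}
After op 5 (git add d.txt): modified={e.txt} staged={c.txt, d.txt}
After op 6 (git add e.txt): modified={none} staged={c.txt, d.txt, e.txt}
After op 7 (git commit): modified={none} staged={none}
After op 8 (modify d.txt): modified={d.txt} staged={none}
After op 9 (modify e.txt): modified={d.txt, e.txt} staged={none}
After op 10 (modify b.txt): modified={b.txt, d.txt, e.txt} staged={none}
After op 11 (git add d.txt): modified={b.txt, e.txt} staged={d.txt}
After op 12 (git add b.txt): modified={e.txt} staged={b.txt, d.txt}
After op 13 (modify b.txt): modified={b.txt, e.txt} staged={b.txt, d.txt}
After op 14 (modify a.txt): modified={a.txt, b.txt, e.txt} staged={b.txt, d.txt}
After op 15 (modify c.txt): modified={a.txt, b.txt, c.txt, e.txt} staged={b.txt, d.txt}
After op 16 (modify d.txt): modified={a.txt, b.txt, c.txt, d.txt, e.txt} staged={b.txt, d.txt}
After op 17 (git add c.txt): modified={a.txt, b.txt, d.txt, e.txt} staged={b.txt, c.txt, d.txt}
After op 18 (modify c.txt): modified={a.txt, b.txt, c.txt, d.txt, e.txt} staged={b.txt, c.txt, d.txt}
After op 19 (git reset c.txt): modified={a.txt, b.txt, c.txt, d.txt, e.txt} staged={b.txt, d.txt}
After op 20 (git add b.txt): modified={a.txt, c.txt, d.txt, e.txt} staged={b.txt, d.txt}
After op 21 (git reset d.txt): modified={a.txt, c.txt, d.txt, e.txt} staged={b.txt}
After op 22 (git add c.txt): modified={a.txt, d.txt, e.txt} staged={b.txt, c.txt}
After op 23 (git add e.txt): modified={a.txt, d.txt} staged={b.txt, c.txt, e.txt}
After op 24 (modify c.txt): modified={a.txt, c.txt, d.txt} staged={b.txt, c.txt, e.txt}
After op 25 (git add d.txt): modified={a.txt, c.txt} staged={b.txt, c.txt, d.txt, e.txt}
After op 26 (modify b.txt): modified={a.txt, b.txt, c.txt} staged={b.txt, c.txt, d.txt, e.txt}

Answer: a.txt, b.txt, c.txt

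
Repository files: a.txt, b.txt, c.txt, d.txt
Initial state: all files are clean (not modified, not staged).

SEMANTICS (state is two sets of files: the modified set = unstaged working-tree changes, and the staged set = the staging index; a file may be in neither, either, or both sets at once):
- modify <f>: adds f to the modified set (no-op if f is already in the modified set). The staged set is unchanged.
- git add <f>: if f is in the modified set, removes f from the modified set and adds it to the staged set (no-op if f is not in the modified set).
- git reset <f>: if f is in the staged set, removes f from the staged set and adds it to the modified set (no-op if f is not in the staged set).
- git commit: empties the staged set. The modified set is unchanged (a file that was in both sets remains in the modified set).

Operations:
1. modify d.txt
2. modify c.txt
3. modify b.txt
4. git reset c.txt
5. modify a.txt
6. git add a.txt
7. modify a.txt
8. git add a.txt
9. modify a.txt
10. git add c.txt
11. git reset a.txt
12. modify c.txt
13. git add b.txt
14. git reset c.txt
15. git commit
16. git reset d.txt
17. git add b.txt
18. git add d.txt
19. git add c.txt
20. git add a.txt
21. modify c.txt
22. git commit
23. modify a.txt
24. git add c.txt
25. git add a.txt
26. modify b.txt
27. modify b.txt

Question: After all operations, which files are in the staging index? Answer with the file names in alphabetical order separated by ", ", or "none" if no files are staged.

Answer: a.txt, c.txt

Derivation:
After op 1 (modify d.txt): modified={d.txt} staged={none}
After op 2 (modify c.txt): modified={c.txt, d.txt} staged={none}
After op 3 (modify b.txt): modified={b.txt, c.txt, d.txt} staged={none}
After op 4 (git reset c.txt): modified={b.txt, c.txt, d.txt} staged={none}
After op 5 (modify a.txt): modified={a.txt, b.txt, c.txt, d.txt} staged={none}
After op 6 (git add a.txt): modified={b.txt, c.txt, d.txt} staged={a.txt}
After op 7 (modify a.txt): modified={a.txt, b.txt, c.txt, d.txt} staged={a.txt}
After op 8 (git add a.txt): modified={b.txt, c.txt, d.txt} staged={a.txt}
After op 9 (modify a.txt): modified={a.txt, b.txt, c.txt, d.txt} staged={a.txt}
After op 10 (git add c.txt): modified={a.txt, b.txt, d.txt} staged={a.txt, c.txt}
After op 11 (git reset a.txt): modified={a.txt, b.txt, d.txt} staged={c.txt}
After op 12 (modify c.txt): modified={a.txt, b.txt, c.txt, d.txt} staged={c.txt}
After op 13 (git add b.txt): modified={a.txt, c.txt, d.txt} staged={b.txt, c.txt}
After op 14 (git reset c.txt): modified={a.txt, c.txt, d.txt} staged={b.txt}
After op 15 (git commit): modified={a.txt, c.txt, d.txt} staged={none}
After op 16 (git reset d.txt): modified={a.txt, c.txt, d.txt} staged={none}
After op 17 (git add b.txt): modified={a.txt, c.txt, d.txt} staged={none}
After op 18 (git add d.txt): modified={a.txt, c.txt} staged={d.txt}
After op 19 (git add c.txt): modified={a.txt} staged={c.txt, d.txt}
After op 20 (git add a.txt): modified={none} staged={a.txt, c.txt, d.txt}
After op 21 (modify c.txt): modified={c.txt} staged={a.txt, c.txt, d.txt}
After op 22 (git commit): modified={c.txt} staged={none}
After op 23 (modify a.txt): modified={a.txt, c.txt} staged={none}
After op 24 (git add c.txt): modified={a.txt} staged={c.txt}
After op 25 (git add a.txt): modified={none} staged={a.txt, c.txt}
After op 26 (modify b.txt): modified={b.txt} staged={a.txt, c.txt}
After op 27 (modify b.txt): modified={b.txt} staged={a.txt, c.txt}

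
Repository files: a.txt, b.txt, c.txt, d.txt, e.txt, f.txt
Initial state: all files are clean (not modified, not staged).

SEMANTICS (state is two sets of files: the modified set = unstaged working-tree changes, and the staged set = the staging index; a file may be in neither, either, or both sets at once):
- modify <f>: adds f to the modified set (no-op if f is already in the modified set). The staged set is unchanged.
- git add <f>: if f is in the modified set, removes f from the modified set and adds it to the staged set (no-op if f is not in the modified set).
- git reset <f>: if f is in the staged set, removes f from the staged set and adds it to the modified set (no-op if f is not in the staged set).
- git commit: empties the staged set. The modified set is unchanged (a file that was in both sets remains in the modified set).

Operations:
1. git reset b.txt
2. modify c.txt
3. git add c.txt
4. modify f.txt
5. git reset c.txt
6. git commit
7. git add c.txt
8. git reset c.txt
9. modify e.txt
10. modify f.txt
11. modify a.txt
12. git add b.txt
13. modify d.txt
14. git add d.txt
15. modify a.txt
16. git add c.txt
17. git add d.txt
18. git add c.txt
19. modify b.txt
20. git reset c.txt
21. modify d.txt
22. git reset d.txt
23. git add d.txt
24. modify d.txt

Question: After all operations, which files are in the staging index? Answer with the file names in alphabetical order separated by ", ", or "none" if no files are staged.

After op 1 (git reset b.txt): modified={none} staged={none}
After op 2 (modify c.txt): modified={c.txt} staged={none}
After op 3 (git add c.txt): modified={none} staged={c.txt}
After op 4 (modify f.txt): modified={f.txt} staged={c.txt}
After op 5 (git reset c.txt): modified={c.txt, f.txt} staged={none}
After op 6 (git commit): modified={c.txt, f.txt} staged={none}
After op 7 (git add c.txt): modified={f.txt} staged={c.txt}
After op 8 (git reset c.txt): modified={c.txt, f.txt} staged={none}
After op 9 (modify e.txt): modified={c.txt, e.txt, f.txt} staged={none}
After op 10 (modify f.txt): modified={c.txt, e.txt, f.txt} staged={none}
After op 11 (modify a.txt): modified={a.txt, c.txt, e.txt, f.txt} staged={none}
After op 12 (git add b.txt): modified={a.txt, c.txt, e.txt, f.txt} staged={none}
After op 13 (modify d.txt): modified={a.txt, c.txt, d.txt, e.txt, f.txt} staged={none}
After op 14 (git add d.txt): modified={a.txt, c.txt, e.txt, f.txt} staged={d.txt}
After op 15 (modify a.txt): modified={a.txt, c.txt, e.txt, f.txt} staged={d.txt}
After op 16 (git add c.txt): modified={a.txt, e.txt, f.txt} staged={c.txt, d.txt}
After op 17 (git add d.txt): modified={a.txt, e.txt, f.txt} staged={c.txt, d.txt}
After op 18 (git add c.txt): modified={a.txt, e.txt, f.txt} staged={c.txt, d.txt}
After op 19 (modify b.txt): modified={a.txt, b.txt, e.txt, f.txt} staged={c.txt, d.txt}
After op 20 (git reset c.txt): modified={a.txt, b.txt, c.txt, e.txt, f.txt} staged={d.txt}
After op 21 (modify d.txt): modified={a.txt, b.txt, c.txt, d.txt, e.txt, f.txt} staged={d.txt}
After op 22 (git reset d.txt): modified={a.txt, b.txt, c.txt, d.txt, e.txt, f.txt} staged={none}
After op 23 (git add d.txt): modified={a.txt, b.txt, c.txt, e.txt, f.txt} staged={d.txt}
After op 24 (modify d.txt): modified={a.txt, b.txt, c.txt, d.txt, e.txt, f.txt} staged={d.txt}

Answer: d.txt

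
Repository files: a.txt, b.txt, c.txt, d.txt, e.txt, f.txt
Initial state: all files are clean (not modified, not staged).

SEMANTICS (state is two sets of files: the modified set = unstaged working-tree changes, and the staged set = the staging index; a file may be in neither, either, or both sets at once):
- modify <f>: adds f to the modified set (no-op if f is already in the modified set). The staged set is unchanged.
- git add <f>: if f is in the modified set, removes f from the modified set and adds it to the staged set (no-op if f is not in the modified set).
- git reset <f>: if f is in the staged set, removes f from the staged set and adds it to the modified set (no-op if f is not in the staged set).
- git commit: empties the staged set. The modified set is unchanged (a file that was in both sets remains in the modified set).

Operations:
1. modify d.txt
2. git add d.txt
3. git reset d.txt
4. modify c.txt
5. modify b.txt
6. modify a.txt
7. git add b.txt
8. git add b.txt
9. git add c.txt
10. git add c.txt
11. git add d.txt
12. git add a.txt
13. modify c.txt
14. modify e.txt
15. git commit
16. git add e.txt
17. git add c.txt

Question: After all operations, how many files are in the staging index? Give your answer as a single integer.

After op 1 (modify d.txt): modified={d.txt} staged={none}
After op 2 (git add d.txt): modified={none} staged={d.txt}
After op 3 (git reset d.txt): modified={d.txt} staged={none}
After op 4 (modify c.txt): modified={c.txt, d.txt} staged={none}
After op 5 (modify b.txt): modified={b.txt, c.txt, d.txt} staged={none}
After op 6 (modify a.txt): modified={a.txt, b.txt, c.txt, d.txt} staged={none}
After op 7 (git add b.txt): modified={a.txt, c.txt, d.txt} staged={b.txt}
After op 8 (git add b.txt): modified={a.txt, c.txt, d.txt} staged={b.txt}
After op 9 (git add c.txt): modified={a.txt, d.txt} staged={b.txt, c.txt}
After op 10 (git add c.txt): modified={a.txt, d.txt} staged={b.txt, c.txt}
After op 11 (git add d.txt): modified={a.txt} staged={b.txt, c.txt, d.txt}
After op 12 (git add a.txt): modified={none} staged={a.txt, b.txt, c.txt, d.txt}
After op 13 (modify c.txt): modified={c.txt} staged={a.txt, b.txt, c.txt, d.txt}
After op 14 (modify e.txt): modified={c.txt, e.txt} staged={a.txt, b.txt, c.txt, d.txt}
After op 15 (git commit): modified={c.txt, e.txt} staged={none}
After op 16 (git add e.txt): modified={c.txt} staged={e.txt}
After op 17 (git add c.txt): modified={none} staged={c.txt, e.txt}
Final staged set: {c.txt, e.txt} -> count=2

Answer: 2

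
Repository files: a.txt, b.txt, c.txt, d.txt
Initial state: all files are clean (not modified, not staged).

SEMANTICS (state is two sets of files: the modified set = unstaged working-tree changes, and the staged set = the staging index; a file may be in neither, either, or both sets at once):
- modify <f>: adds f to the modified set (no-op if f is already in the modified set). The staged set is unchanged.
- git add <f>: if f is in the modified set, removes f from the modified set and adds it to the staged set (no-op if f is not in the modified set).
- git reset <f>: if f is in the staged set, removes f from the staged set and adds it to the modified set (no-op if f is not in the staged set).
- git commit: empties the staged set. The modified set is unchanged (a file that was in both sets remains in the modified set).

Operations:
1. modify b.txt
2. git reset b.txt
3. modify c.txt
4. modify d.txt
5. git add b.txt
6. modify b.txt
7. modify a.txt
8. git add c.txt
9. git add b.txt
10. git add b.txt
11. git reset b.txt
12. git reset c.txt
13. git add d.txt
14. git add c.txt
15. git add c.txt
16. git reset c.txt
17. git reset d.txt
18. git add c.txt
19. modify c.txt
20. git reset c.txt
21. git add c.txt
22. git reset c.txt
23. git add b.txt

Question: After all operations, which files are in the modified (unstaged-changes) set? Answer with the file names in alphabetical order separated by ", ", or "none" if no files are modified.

After op 1 (modify b.txt): modified={b.txt} staged={none}
After op 2 (git reset b.txt): modified={b.txt} staged={none}
After op 3 (modify c.txt): modified={b.txt, c.txt} staged={none}
After op 4 (modify d.txt): modified={b.txt, c.txt, d.txt} staged={none}
After op 5 (git add b.txt): modified={c.txt, d.txt} staged={b.txt}
After op 6 (modify b.txt): modified={b.txt, c.txt, d.txt} staged={b.txt}
After op 7 (modify a.txt): modified={a.txt, b.txt, c.txt, d.txt} staged={b.txt}
After op 8 (git add c.txt): modified={a.txt, b.txt, d.txt} staged={b.txt, c.txt}
After op 9 (git add b.txt): modified={a.txt, d.txt} staged={b.txt, c.txt}
After op 10 (git add b.txt): modified={a.txt, d.txt} staged={b.txt, c.txt}
After op 11 (git reset b.txt): modified={a.txt, b.txt, d.txt} staged={c.txt}
After op 12 (git reset c.txt): modified={a.txt, b.txt, c.txt, d.txt} staged={none}
After op 13 (git add d.txt): modified={a.txt, b.txt, c.txt} staged={d.txt}
After op 14 (git add c.txt): modified={a.txt, b.txt} staged={c.txt, d.txt}
After op 15 (git add c.txt): modified={a.txt, b.txt} staged={c.txt, d.txt}
After op 16 (git reset c.txt): modified={a.txt, b.txt, c.txt} staged={d.txt}
After op 17 (git reset d.txt): modified={a.txt, b.txt, c.txt, d.txt} staged={none}
After op 18 (git add c.txt): modified={a.txt, b.txt, d.txt} staged={c.txt}
After op 19 (modify c.txt): modified={a.txt, b.txt, c.txt, d.txt} staged={c.txt}
After op 20 (git reset c.txt): modified={a.txt, b.txt, c.txt, d.txt} staged={none}
After op 21 (git add c.txt): modified={a.txt, b.txt, d.txt} staged={c.txt}
After op 22 (git reset c.txt): modified={a.txt, b.txt, c.txt, d.txt} staged={none}
After op 23 (git add b.txt): modified={a.txt, c.txt, d.txt} staged={b.txt}

Answer: a.txt, c.txt, d.txt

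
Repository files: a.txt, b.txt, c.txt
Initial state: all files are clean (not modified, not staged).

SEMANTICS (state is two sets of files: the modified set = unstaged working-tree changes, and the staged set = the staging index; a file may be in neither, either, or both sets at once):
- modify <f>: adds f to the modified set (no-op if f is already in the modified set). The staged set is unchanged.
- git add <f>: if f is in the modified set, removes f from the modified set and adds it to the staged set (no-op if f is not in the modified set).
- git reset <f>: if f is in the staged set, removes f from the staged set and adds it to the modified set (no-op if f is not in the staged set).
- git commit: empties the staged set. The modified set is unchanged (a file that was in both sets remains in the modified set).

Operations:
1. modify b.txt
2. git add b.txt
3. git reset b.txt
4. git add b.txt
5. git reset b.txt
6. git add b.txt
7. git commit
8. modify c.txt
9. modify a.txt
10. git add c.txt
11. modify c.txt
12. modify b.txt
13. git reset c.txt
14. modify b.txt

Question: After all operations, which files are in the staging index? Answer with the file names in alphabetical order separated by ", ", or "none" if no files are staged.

Answer: none

Derivation:
After op 1 (modify b.txt): modified={b.txt} staged={none}
After op 2 (git add b.txt): modified={none} staged={b.txt}
After op 3 (git reset b.txt): modified={b.txt} staged={none}
After op 4 (git add b.txt): modified={none} staged={b.txt}
After op 5 (git reset b.txt): modified={b.txt} staged={none}
After op 6 (git add b.txt): modified={none} staged={b.txt}
After op 7 (git commit): modified={none} staged={none}
After op 8 (modify c.txt): modified={c.txt} staged={none}
After op 9 (modify a.txt): modified={a.txt, c.txt} staged={none}
After op 10 (git add c.txt): modified={a.txt} staged={c.txt}
After op 11 (modify c.txt): modified={a.txt, c.txt} staged={c.txt}
After op 12 (modify b.txt): modified={a.txt, b.txt, c.txt} staged={c.txt}
After op 13 (git reset c.txt): modified={a.txt, b.txt, c.txt} staged={none}
After op 14 (modify b.txt): modified={a.txt, b.txt, c.txt} staged={none}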